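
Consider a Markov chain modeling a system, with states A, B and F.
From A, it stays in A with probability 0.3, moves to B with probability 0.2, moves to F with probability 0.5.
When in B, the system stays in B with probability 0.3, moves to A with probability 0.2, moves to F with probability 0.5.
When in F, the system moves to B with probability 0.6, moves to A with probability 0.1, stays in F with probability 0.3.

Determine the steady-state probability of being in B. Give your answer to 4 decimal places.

Let the stationary distribution be π with π = πP and π_1 + π_2 + π_3 = 1.
π_1 = 0.3·π_1 + 0.2·π_2 + 0.1·π_3
π_2 = 0.2·π_1 + 0.3·π_2 + 0.6·π_3
Solving with the normalization constraint gives π = (0.1759, 0.4074, 0.4167).
So the stationary probability of B is 0.4074.

0.4074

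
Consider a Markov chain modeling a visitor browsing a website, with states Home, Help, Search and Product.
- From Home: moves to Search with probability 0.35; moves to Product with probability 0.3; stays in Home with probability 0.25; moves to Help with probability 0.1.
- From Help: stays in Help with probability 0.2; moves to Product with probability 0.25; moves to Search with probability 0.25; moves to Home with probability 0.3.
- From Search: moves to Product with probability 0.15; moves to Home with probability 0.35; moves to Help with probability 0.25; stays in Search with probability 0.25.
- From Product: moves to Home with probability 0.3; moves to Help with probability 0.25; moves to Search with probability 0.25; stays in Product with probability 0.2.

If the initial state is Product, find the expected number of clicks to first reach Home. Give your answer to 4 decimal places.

3.2000

Let t(s) be the expected number of clicks to first reach Home from state s, with t(Home) = 0. Conditioning on the first click:
t(Help) = 1 + 0.2·t(Help) + 0.25·t(Search) + 0.25·t(Product)
t(Search) = 1 + 0.25·t(Help) + 0.25·t(Search) + 0.15·t(Product)
t(Product) = 1 + 0.25·t(Help) + 0.25·t(Search) + 0.2·t(Product)
Solving: t(Help) = 3.2000, t(Search) = 3.0400, t(Product) = 3.2000.
Expected clicks from Product to Home: 3.2000.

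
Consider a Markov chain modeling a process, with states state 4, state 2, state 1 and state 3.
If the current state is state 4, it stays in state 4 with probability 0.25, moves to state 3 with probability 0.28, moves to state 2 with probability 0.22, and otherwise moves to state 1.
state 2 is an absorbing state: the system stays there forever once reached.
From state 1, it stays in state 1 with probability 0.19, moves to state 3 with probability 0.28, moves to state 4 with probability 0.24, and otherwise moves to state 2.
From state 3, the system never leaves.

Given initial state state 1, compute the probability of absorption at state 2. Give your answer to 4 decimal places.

0.4937

Let h(s) be the probability of absorption at state 2 starting from transient state s. Then h(state 2) = 1 and h(state 3) = 0. By first-step analysis:
h(state 4) = 0.25·h(state 4) + 0.22·1 + 0.25·h(state 1) + 0.28·0
h(state 1) = 0.24·h(state 4) + 0.29·1 + 0.19·h(state 1) + 0.28·0
Solving: h(state 4) = 0.4579, h(state 1) = 0.4937.
Starting from state 1, the probability is 0.4937.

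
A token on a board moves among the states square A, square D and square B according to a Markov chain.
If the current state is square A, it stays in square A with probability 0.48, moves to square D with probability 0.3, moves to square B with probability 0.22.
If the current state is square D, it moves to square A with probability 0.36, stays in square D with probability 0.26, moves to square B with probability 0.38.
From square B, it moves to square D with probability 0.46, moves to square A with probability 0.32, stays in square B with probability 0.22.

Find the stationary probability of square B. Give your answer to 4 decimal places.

0.2729

Let the stationary distribution be π with π = πP and π_1 + π_2 + π_3 = 1.
π_1 = 0.48·π_1 + 0.36·π_2 + 0.32·π_3
π_2 = 0.3·π_1 + 0.26·π_2 + 0.46·π_3
Solving with the normalization constraint gives π = (0.3967, 0.3304, 0.2729).
So the stationary probability of square B is 0.2729.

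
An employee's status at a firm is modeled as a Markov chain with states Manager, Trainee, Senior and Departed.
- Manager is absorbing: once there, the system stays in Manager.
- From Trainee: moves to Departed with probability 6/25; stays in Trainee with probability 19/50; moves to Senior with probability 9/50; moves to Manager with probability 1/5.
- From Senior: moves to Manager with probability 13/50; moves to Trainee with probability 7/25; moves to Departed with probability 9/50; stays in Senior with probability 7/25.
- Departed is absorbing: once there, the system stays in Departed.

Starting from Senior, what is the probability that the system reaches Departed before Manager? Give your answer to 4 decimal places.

0.4515

Let h(s) be the probability of absorption at Departed starting from transient state s. Then h(Departed) = 1 and h(Manager) = 0. By first-step analysis:
h(Trainee) = 0.2·0 + 0.38·h(Trainee) + 0.18·h(Senior) + 0.24·1
h(Senior) = 0.26·0 + 0.28·h(Trainee) + 0.28·h(Senior) + 0.18·1
Solving: h(Trainee) = 0.5182, h(Senior) = 0.4515.
Starting from Senior, the probability is 0.4515.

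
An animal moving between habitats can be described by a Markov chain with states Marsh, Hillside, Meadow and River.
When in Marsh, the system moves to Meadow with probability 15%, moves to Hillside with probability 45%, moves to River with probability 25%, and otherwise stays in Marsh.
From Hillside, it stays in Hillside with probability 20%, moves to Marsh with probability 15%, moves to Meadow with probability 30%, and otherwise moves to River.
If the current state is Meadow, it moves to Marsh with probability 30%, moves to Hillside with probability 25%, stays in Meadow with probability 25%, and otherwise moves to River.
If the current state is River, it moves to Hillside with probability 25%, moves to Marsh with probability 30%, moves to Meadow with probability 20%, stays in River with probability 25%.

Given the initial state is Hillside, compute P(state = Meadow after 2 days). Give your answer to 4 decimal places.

0.2275

Propagate the distribution vector 2 days from Hillside.
After 0 days: (0.0000, 1.0000, 0.0000, 0.0000)
After 1 day: (0.1500, 0.2000, 0.3000, 0.3500)
After 2 days: (0.2475, 0.2700, 0.2275, 0.2550)
P(in Meadow after 2 days) = 0.2275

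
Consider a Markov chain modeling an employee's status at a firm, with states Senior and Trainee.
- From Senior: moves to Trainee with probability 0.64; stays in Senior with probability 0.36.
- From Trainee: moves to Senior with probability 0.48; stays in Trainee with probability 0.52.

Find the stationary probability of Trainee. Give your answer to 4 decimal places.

0.5714

Let the stationary distribution be π with π = πP and π_1 + π_2 = 1.
π_1 = 0.36·π_1 + 0.48·π_2
Solving with the normalization constraint gives π = (0.4286, 0.5714).
So the stationary probability of Trainee is 0.5714.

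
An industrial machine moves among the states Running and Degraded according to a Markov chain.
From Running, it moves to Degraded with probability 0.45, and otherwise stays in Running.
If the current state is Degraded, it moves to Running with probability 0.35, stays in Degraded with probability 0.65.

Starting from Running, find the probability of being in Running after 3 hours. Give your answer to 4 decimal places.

Propagate the distribution vector 3 hours from Running.
After 0 hours: (1.0000, 0.0000)
After 1 hour: (0.5500, 0.4500)
After 2 hours: (0.4600, 0.5400)
After 3 hours: (0.4420, 0.5580)
P(in Running after 3 hours) = 0.4420

0.4420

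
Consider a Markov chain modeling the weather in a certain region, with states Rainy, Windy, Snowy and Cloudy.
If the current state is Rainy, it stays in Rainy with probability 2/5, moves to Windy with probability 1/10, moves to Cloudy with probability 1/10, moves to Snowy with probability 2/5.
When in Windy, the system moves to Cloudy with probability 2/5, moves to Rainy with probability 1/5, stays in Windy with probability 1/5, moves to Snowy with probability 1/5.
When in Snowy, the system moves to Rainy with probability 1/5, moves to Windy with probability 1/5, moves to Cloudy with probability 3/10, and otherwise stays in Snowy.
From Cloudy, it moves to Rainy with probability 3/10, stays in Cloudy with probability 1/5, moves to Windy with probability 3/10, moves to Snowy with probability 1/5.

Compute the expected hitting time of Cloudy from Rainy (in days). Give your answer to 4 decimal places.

4.7196

Let t(s) be the expected number of days to first reach Cloudy from state s, with t(Cloudy) = 0. Conditioning on the first day:
t(Rainy) = 1 + 0.4·t(Rainy) + 0.1·t(Windy) + 0.4·t(Snowy)
t(Windy) = 1 + 0.2·t(Rainy) + 0.2·t(Windy) + 0.2·t(Snowy)
t(Snowy) = 1 + 0.2·t(Rainy) + 0.2·t(Windy) + 0.3·t(Snowy)
Solving: t(Rainy) = 4.7196, t(Windy) = 3.3645, t(Snowy) = 3.7383.
Expected days from Rainy to Cloudy: 4.7196.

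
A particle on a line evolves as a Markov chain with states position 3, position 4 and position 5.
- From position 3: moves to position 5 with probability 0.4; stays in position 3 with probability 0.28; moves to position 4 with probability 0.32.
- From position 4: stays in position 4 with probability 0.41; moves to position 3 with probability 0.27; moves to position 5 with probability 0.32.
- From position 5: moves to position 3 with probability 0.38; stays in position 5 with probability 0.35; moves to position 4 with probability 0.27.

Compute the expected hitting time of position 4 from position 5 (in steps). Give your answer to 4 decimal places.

3.4810

Let t(s) be the expected number of steps to first reach position 4 from state s, with t(position 4) = 0. Conditioning on the first step:
t(position 3) = 1 + 0.28·t(position 3) + 0.4·t(position 5)
t(position 5) = 1 + 0.38·t(position 3) + 0.35·t(position 5)
Solving: t(position 3) = 3.3228, t(position 5) = 3.4810.
Expected steps from position 5 to position 4: 3.4810.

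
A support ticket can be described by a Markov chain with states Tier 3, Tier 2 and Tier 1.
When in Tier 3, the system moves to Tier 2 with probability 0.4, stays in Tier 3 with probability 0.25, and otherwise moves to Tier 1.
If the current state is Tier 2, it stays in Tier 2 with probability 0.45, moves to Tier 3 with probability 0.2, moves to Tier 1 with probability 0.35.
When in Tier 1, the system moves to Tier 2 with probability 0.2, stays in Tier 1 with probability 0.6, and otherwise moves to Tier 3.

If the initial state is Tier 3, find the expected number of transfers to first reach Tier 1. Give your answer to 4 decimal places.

2.8571

Let t(s) be the expected number of transfers to first reach Tier 1 from state s, with t(Tier 1) = 0. Conditioning on the first transfer:
t(Tier 3) = 1 + 0.25·t(Tier 3) + 0.4·t(Tier 2)
t(Tier 2) = 1 + 0.2·t(Tier 3) + 0.45·t(Tier 2)
Solving: t(Tier 3) = 2.8571, t(Tier 2) = 2.8571.
Expected transfers from Tier 3 to Tier 1: 2.8571.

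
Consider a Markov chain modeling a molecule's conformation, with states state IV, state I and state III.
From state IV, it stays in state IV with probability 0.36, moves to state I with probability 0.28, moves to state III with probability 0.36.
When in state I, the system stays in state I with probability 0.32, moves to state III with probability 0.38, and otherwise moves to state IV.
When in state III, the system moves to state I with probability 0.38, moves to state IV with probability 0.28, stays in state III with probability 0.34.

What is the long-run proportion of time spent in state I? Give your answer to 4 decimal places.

Let the stationary distribution be π with π = πP and π_1 + π_2 + π_3 = 1.
π_1 = 0.36·π_1 + 0.3·π_2 + 0.28·π_3
π_2 = 0.28·π_1 + 0.32·π_2 + 0.38·π_3
Solving with the normalization constraint gives π = (0.3115, 0.3291, 0.3594).
So the stationary probability of state I is 0.3291.

0.3291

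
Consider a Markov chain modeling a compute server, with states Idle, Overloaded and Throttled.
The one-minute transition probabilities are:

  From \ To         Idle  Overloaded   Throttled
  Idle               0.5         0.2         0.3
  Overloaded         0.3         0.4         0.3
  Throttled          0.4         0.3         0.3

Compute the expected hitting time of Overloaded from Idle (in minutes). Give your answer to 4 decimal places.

4.3478

Let t(s) be the expected number of minutes to first reach Overloaded from state s, with t(Overloaded) = 0. Conditioning on the first minute:
t(Idle) = 1 + 0.5·t(Idle) + 0.3·t(Throttled)
t(Throttled) = 1 + 0.4·t(Idle) + 0.3·t(Throttled)
Solving: t(Idle) = 4.3478, t(Throttled) = 3.9130.
Expected minutes from Idle to Overloaded: 4.3478.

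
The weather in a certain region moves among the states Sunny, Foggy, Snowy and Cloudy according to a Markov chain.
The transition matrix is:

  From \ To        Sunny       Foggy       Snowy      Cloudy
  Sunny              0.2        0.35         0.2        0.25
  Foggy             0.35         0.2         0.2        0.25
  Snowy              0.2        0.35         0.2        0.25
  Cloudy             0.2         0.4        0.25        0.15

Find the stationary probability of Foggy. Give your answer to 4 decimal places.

0.3142

Let the stationary distribution be π with π = πP and π_1 + π_2 + π_3 + π_4 = 1.
π_1 = 0.2·π_1 + 0.35·π_2 + 0.2·π_3 + 0.2·π_4
π_2 = 0.35·π_1 + 0.2·π_2 + 0.35·π_3 + 0.4·π_4
π_3 = 0.2·π_1 + 0.2·π_2 + 0.2·π_3 + 0.25·π_4
Solving with the normalization constraint gives π = (0.2471, 0.3142, 0.2114, 0.2273).
So the stationary probability of Foggy is 0.3142.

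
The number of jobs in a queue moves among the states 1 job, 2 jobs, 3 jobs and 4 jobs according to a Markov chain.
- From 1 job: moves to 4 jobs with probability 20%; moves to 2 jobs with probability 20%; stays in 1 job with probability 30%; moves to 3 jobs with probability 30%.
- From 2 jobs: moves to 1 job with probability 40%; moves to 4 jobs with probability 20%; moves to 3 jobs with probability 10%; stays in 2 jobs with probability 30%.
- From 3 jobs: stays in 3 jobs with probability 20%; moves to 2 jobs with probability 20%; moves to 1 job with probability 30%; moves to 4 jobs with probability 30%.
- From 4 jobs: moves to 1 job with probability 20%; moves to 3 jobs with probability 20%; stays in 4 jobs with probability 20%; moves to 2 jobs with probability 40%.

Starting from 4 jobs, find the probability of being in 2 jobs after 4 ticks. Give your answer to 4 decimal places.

Propagate the distribution vector 4 ticks from 4 jobs.
After 0 ticks: (0.0000, 0.0000, 0.0000, 1.0000)
After 1 tick: (0.2000, 0.4000, 0.2000, 0.2000)
After 2 ticks: (0.3200, 0.2800, 0.1800, 0.2200)
After 3 ticks: (0.3060, 0.2720, 0.2040, 0.2180)
After 4 ticks: (0.3054, 0.2708, 0.2034, 0.2204)
P(in 2 jobs after 4 ticks) = 0.2708

0.2708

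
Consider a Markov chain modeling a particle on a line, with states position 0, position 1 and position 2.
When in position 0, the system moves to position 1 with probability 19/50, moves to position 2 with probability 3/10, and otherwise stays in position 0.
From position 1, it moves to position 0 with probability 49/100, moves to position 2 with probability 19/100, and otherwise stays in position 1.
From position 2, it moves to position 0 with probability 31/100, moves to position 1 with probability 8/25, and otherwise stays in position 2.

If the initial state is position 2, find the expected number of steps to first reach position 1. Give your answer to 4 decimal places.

Let t(s) be the expected number of steps to first reach position 1 from state s, with t(position 1) = 0. Conditioning on the first step:
t(position 0) = 1 + 0.32·t(position 0) + 0.3·t(position 2)
t(position 2) = 1 + 0.31·t(position 0) + 0.37·t(position 2)
Solving: t(position 0) = 2.7728, t(position 2) = 2.9517.
Expected steps from position 2 to position 1: 2.9517.

2.9517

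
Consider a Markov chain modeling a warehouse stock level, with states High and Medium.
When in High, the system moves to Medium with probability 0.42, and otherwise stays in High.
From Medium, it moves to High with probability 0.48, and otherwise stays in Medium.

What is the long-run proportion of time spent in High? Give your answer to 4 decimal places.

Let the stationary distribution be π with π = πP and π_1 + π_2 = 1.
π_1 = 0.58·π_1 + 0.48·π_2
Solving with the normalization constraint gives π = (0.5333, 0.4667).
So the stationary probability of High is 0.5333.

0.5333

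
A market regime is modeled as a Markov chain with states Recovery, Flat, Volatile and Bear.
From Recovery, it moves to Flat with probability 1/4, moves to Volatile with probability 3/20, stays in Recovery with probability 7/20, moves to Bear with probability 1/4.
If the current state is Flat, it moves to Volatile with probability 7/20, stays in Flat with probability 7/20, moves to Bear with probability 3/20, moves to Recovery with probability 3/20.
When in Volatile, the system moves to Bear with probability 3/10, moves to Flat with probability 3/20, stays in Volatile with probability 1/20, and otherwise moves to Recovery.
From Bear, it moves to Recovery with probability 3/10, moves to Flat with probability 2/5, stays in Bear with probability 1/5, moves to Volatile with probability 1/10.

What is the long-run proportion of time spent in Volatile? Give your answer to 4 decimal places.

0.1799

Let the stationary distribution be π with π = πP and π_1 + π_2 + π_3 + π_4 = 1.
π_1 = 0.35·π_1 + 0.15·π_2 + 0.5·π_3 + 0.3·π_4
π_2 = 0.25·π_1 + 0.35·π_2 + 0.15·π_3 + 0.4·π_4
π_3 = 0.15·π_1 + 0.35·π_2 + 0.05·π_3 + 0.1·π_4
Solving with the normalization constraint gives π = (0.3072, 0.2942, 0.1799, 0.2186).
So the stationary probability of Volatile is 0.1799.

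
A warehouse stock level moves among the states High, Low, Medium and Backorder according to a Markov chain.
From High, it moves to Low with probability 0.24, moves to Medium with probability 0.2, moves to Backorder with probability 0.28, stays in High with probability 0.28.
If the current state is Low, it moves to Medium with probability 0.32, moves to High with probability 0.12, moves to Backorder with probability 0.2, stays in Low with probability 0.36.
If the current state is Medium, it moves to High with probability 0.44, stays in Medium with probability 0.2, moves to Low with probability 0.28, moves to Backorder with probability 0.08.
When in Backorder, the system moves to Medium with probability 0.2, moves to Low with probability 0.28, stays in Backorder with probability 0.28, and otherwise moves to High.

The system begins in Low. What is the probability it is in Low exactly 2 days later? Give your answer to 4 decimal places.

Propagate the distribution vector 2 days from Low.
After 0 days: (0.0000, 1.0000, 0.0000, 0.0000)
After 1 day: (0.1200, 0.3600, 0.3200, 0.2000)
After 2 days: (0.2656, 0.3040, 0.2432, 0.1872)
P(in Low after 2 days) = 0.3040

0.3040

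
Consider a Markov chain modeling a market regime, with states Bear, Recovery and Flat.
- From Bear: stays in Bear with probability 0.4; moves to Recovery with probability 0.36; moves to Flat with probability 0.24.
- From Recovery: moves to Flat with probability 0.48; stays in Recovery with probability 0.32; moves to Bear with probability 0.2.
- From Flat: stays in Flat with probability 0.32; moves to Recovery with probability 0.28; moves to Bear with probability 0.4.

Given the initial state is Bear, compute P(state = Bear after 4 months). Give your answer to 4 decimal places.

0.3361

Propagate the distribution vector 4 months from Bear.
After 0 months: (1.0000, 0.0000, 0.0000)
After 1 month: (0.4000, 0.3600, 0.2400)
After 2 months: (0.3280, 0.3264, 0.3456)
After 3 months: (0.3347, 0.3193, 0.3460)
After 4 months: (0.3361, 0.3195, 0.3443)
P(in Bear after 4 months) = 0.3361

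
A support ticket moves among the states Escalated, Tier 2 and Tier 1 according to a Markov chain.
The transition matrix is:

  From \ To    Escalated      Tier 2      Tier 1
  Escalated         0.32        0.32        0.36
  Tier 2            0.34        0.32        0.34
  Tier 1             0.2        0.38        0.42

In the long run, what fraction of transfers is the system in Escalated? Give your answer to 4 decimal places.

Let the stationary distribution be π with π = πP and π_1 + π_2 + π_3 = 1.
π_1 = 0.32·π_1 + 0.34·π_2 + 0.2·π_3
π_2 = 0.32·π_1 + 0.32·π_2 + 0.38·π_3
Solving with the normalization constraint gives π = (0.2818, 0.3425, 0.3757).
So the stationary probability of Escalated is 0.2818.

0.2818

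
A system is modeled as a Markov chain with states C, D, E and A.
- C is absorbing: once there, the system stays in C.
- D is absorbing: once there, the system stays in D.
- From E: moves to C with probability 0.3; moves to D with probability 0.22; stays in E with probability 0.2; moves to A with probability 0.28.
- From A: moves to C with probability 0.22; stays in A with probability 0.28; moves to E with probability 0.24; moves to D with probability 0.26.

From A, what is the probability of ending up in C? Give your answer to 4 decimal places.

Let h(s) be the probability of absorption at C starting from transient state s. Then h(C) = 1 and h(D) = 0. By first-step analysis:
h(E) = 0.3·1 + 0.22·0 + 0.2·h(E) + 0.28·h(A)
h(A) = 0.22·1 + 0.26·0 + 0.24·h(E) + 0.28·h(A)
Solving: h(E) = 0.5456, h(A) = 0.4874.
Starting from A, the probability is 0.4874.

0.4874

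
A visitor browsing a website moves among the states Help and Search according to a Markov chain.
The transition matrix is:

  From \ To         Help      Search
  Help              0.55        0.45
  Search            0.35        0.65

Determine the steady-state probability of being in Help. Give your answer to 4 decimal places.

0.4375

Let the stationary distribution be π with π = πP and π_1 + π_2 = 1.
π_1 = 0.55·π_1 + 0.35·π_2
Solving with the normalization constraint gives π = (0.4375, 0.5625).
So the stationary probability of Help is 0.4375.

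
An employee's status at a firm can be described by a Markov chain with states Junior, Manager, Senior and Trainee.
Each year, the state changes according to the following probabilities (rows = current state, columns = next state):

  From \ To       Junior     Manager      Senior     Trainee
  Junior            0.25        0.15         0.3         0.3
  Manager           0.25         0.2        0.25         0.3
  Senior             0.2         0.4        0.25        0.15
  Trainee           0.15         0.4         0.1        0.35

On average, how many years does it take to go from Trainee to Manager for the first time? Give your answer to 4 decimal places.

Let t(s) be the expected number of years to first reach Manager from state s, with t(Manager) = 0. Conditioning on the first year:
t(Junior) = 1 + 0.25·t(Junior) + 0.3·t(Senior) + 0.3·t(Trainee)
t(Senior) = 1 + 0.2·t(Junior) + 0.25·t(Senior) + 0.15·t(Trainee)
t(Trainee) = 1 + 0.15·t(Junior) + 0.1·t(Senior) + 0.35·t(Trainee)
Solving: t(Junior) = 3.5983, t(Senior) = 2.8545, t(Trainee) = 2.8080.
Expected years from Trainee to Manager: 2.8080.

2.8080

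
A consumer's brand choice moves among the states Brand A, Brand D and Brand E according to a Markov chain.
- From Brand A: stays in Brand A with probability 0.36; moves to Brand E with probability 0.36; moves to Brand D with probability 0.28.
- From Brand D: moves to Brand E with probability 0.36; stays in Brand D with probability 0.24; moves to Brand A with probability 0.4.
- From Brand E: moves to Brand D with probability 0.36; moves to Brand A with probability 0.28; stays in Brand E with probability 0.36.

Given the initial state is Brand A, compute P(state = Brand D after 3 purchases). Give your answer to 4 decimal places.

0.2969

Propagate the distribution vector 3 purchases from Brand A.
After 0 purchases: (1.0000, 0.0000, 0.0000)
After 1 purchase: (0.3600, 0.2800, 0.3600)
After 2 purchases: (0.3424, 0.2976, 0.3600)
After 3 purchases: (0.3431, 0.2969, 0.3600)
P(in Brand D after 3 purchases) = 0.2969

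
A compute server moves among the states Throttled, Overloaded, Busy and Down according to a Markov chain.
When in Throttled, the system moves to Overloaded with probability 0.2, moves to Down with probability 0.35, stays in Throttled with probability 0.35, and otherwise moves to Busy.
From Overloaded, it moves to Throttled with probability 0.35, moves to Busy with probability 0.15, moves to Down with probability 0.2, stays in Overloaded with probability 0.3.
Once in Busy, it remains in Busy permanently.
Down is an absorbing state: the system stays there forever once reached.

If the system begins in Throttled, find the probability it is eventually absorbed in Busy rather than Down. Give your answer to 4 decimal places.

0.2597

Let h(s) be the probability of absorption at Busy starting from transient state s. Then h(Busy) = 1 and h(Down) = 0. By first-step analysis:
h(Throttled) = 0.35·h(Throttled) + 0.2·h(Overloaded) + 0.1·1 + 0.35·0
h(Overloaded) = 0.35·h(Throttled) + 0.3·h(Overloaded) + 0.15·1 + 0.2·0
Solving: h(Throttled) = 0.2597, h(Overloaded) = 0.3442.
Starting from Throttled, the probability is 0.2597.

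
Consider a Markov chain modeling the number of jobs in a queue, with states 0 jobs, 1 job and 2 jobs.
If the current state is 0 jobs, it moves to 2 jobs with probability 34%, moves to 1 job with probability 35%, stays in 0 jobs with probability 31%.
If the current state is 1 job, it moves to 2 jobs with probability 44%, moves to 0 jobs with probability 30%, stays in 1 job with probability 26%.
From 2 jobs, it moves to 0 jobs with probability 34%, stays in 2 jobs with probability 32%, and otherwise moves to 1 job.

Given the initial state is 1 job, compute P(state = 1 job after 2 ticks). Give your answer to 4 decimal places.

Sum over the intermediate state after 1 tick:
P = P(1 job→0 jobs)·P(0 jobs→1 job) + P(1 job→1 job)·P(1 job→1 job) + P(1 job→2 jobs)·P(2 jobs→1 job)
  = 0.3×0.35 + 0.26×0.26 + 0.44×0.34
  = 0.1050 + 0.0676 + 0.1496 = 0.3222

0.3222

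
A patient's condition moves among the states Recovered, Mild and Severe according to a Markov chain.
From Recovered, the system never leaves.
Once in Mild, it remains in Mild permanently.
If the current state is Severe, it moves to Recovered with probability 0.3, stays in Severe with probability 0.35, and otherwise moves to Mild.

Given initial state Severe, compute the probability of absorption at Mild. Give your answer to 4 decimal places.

0.5385

Let h(s) be the probability of absorption at Mild starting from transient state s. Then h(Mild) = 1 and h(Recovered) = 0. By first-step analysis:
h(Severe) = 0.3·0 + 0.35·1 + 0.35·h(Severe)
Solving: h(Severe) = 0.5385.
Starting from Severe, the probability is 0.5385.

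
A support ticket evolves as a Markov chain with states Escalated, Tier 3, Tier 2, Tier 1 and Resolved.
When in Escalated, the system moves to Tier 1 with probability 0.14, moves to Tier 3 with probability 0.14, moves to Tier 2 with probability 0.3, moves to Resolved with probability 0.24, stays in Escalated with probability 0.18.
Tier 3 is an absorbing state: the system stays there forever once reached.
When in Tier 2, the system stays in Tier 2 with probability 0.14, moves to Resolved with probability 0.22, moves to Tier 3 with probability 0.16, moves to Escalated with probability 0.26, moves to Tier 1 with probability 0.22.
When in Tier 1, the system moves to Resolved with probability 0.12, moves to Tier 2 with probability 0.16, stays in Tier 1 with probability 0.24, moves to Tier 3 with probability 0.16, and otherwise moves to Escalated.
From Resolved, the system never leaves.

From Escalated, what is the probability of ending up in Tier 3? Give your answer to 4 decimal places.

Let h(s) be the probability of absorption at Tier 3 starting from transient state s. Then h(Tier 3) = 1 and h(Resolved) = 0. By first-step analysis:
h(Escalated) = 0.18·h(Escalated) + 0.14·1 + 0.3·h(Tier 2) + 0.14·h(Tier 1) + 0.24·0
h(Tier 2) = 0.26·h(Escalated) + 0.16·1 + 0.14·h(Tier 2) + 0.22·h(Tier 1) + 0.22·0
h(Tier 1) = 0.32·h(Escalated) + 0.16·1 + 0.16·h(Tier 2) + 0.24·h(Tier 1) + 0.12·0
Solving: h(Escalated) = 0.4092, h(Tier 2) = 0.4309, h(Tier 1) = 0.4736.
Starting from Escalated, the probability is 0.4092.

0.4092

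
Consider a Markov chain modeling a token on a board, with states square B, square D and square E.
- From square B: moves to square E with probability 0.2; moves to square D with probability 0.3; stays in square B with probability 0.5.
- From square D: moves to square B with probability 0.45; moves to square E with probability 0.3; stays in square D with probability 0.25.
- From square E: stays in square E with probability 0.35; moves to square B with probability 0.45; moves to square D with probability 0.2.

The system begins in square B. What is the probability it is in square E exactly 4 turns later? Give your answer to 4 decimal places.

Propagate the distribution vector 4 turns from square B.
After 0 turns: (1.0000, 0.0000, 0.0000)
After 1 turn: (0.5000, 0.3000, 0.2000)
After 2 turns: (0.4750, 0.2650, 0.2600)
After 3 turns: (0.4738, 0.2608, 0.2655)
After 4 turns: (0.4737, 0.2604, 0.2659)
P(in square E after 4 turns) = 0.2659

0.2659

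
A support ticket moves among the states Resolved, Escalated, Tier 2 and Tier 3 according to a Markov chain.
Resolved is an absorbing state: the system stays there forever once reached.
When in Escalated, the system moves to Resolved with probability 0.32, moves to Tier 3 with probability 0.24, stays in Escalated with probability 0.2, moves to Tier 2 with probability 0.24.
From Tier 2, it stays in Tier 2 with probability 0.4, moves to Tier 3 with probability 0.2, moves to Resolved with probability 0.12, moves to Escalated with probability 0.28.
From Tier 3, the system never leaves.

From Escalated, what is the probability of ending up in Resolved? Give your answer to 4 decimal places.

Let h(s) be the probability of absorption at Resolved starting from transient state s. Then h(Resolved) = 1 and h(Tier 3) = 0. By first-step analysis:
h(Escalated) = 0.32·1 + 0.2·h(Escalated) + 0.24·h(Tier 2) + 0.24·0
h(Tier 2) = 0.12·1 + 0.28·h(Escalated) + 0.4·h(Tier 2) + 0.2·0
Solving: h(Escalated) = 0.5349, h(Tier 2) = 0.4496.
Starting from Escalated, the probability is 0.5349.

0.5349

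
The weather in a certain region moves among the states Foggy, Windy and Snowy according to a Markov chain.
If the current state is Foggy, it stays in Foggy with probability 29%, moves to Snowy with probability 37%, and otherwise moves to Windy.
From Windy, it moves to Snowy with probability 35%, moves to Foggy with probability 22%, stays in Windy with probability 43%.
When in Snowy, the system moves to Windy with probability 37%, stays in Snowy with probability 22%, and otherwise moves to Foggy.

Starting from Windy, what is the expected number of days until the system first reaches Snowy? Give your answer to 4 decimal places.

Let t(s) be the expected number of days to first reach Snowy from state s, with t(Snowy) = 0. Conditioning on the first day:
t(Foggy) = 1 + 0.29·t(Foggy) + 0.34·t(Windy)
t(Windy) = 1 + 0.22·t(Foggy) + 0.43·t(Windy)
Solving: t(Foggy) = 2.7584, t(Windy) = 2.8190.
Expected days from Windy to Snowy: 2.8190.

2.8190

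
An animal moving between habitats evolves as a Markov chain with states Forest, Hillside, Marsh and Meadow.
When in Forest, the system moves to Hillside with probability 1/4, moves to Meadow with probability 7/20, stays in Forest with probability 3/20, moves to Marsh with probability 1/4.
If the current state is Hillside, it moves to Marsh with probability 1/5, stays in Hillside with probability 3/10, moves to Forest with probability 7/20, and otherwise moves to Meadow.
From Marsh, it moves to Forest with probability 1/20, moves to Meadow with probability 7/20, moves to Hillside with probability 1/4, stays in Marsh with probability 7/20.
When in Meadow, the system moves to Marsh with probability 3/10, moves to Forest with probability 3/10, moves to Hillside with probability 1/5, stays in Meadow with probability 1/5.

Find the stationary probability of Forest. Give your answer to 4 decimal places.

0.2112

Let the stationary distribution be π with π = πP and π_1 + π_2 + π_3 + π_4 = 1.
π_1 = 0.15·π_1 + 0.35·π_2 + 0.05·π_3 + 0.3·π_4
π_2 = 0.25·π_1 + 0.3·π_2 + 0.25·π_3 + 0.2·π_4
π_3 = 0.25·π_1 + 0.2·π_2 + 0.35·π_3 + 0.3·π_4
Solving with the normalization constraint gives π = (0.2112, 0.2494, 0.2784, 0.2610).
So the stationary probability of Forest is 0.2112.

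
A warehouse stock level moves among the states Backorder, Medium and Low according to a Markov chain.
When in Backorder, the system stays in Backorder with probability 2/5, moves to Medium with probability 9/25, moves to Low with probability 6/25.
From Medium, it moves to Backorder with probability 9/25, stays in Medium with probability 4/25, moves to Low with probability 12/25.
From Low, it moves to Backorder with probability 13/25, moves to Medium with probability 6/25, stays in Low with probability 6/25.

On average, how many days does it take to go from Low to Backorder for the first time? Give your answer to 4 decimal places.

2.0642

Let t(s) be the expected number of days to first reach Backorder from state s, with t(Backorder) = 0. Conditioning on the first day:
t(Medium) = 1 + 0.16·t(Medium) + 0.48·t(Low)
t(Low) = 1 + 0.24·t(Medium) + 0.24·t(Low)
Solving: t(Medium) = 2.3700, t(Low) = 2.0642.
Expected days from Low to Backorder: 2.0642.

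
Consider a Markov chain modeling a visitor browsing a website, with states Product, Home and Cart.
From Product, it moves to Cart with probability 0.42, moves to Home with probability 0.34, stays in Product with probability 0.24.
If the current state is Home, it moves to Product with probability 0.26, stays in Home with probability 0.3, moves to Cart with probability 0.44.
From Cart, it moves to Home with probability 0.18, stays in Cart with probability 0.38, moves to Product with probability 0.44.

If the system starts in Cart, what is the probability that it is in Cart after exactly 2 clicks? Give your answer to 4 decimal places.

Sum over the intermediate state after 1 click:
P = P(Cart→Product)·P(Product→Cart) + P(Cart→Home)·P(Home→Cart) + P(Cart→Cart)·P(Cart→Cart)
  = 0.44×0.42 + 0.18×0.44 + 0.38×0.38
  = 0.1848 + 0.0792 + 0.1444 = 0.4084

0.4084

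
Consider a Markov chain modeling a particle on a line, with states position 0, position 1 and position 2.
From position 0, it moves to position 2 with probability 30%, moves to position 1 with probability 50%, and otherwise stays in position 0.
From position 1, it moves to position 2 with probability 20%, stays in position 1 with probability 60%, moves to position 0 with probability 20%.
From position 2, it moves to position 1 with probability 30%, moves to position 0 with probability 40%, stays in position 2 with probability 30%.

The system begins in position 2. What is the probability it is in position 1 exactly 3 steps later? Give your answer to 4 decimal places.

0.4930

Propagate the distribution vector 3 steps from position 2.
After 0 steps: (0.0000, 0.0000, 1.0000)
After 1 step: (0.4000, 0.3000, 0.3000)
After 2 steps: (0.2600, 0.4700, 0.2700)
After 3 steps: (0.2540, 0.4930, 0.2530)
P(in position 1 after 3 steps) = 0.4930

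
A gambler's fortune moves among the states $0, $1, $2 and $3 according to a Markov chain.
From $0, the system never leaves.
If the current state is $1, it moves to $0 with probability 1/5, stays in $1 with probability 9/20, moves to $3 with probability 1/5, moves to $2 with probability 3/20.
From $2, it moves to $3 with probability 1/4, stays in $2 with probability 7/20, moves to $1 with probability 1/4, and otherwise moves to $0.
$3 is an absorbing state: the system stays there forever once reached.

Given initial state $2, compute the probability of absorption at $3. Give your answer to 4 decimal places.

Let h(s) be the probability of absorption at $3 starting from transient state s. Then h($3) = 1 and h($0) = 0. By first-step analysis:
h($1) = 0.2·0 + 0.45·h($1) + 0.15·h($2) + 0.2·1
h($2) = 0.15·0 + 0.25·h($1) + 0.35·h($2) + 0.25·1
Solving: h($1) = 0.5234, h($2) = 0.5859.
Starting from $2, the probability is 0.5859.

0.5859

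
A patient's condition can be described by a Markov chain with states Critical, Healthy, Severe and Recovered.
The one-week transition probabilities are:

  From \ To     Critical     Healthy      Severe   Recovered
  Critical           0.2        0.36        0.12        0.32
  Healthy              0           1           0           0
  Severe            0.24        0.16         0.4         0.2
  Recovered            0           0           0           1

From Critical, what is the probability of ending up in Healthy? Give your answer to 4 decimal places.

Let h(s) be the probability of absorption at Healthy starting from transient state s. Then h(Healthy) = 1 and h(Recovered) = 0. By first-step analysis:
h(Critical) = 0.2·h(Critical) + 0.36·1 + 0.12·h(Severe) + 0.32·0
h(Severe) = 0.24·h(Critical) + 0.16·1 + 0.4·h(Severe) + 0.2·0
Solving: h(Critical) = 0.5213, h(Severe) = 0.4752.
Starting from Critical, the probability is 0.5213.

0.5213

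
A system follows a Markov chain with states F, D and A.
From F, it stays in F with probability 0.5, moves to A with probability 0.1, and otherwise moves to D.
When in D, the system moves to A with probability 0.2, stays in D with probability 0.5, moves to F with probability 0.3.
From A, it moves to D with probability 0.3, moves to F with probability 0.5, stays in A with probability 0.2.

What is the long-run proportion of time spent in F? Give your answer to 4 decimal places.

0.4146

Let the stationary distribution be π with π = πP and π_1 + π_2 + π_3 = 1.
π_1 = 0.5·π_1 + 0.3·π_2 + 0.5·π_3
π_2 = 0.4·π_1 + 0.5·π_2 + 0.3·π_3
Solving with the normalization constraint gives π = (0.4146, 0.4268, 0.1585).
So the stationary probability of F is 0.4146.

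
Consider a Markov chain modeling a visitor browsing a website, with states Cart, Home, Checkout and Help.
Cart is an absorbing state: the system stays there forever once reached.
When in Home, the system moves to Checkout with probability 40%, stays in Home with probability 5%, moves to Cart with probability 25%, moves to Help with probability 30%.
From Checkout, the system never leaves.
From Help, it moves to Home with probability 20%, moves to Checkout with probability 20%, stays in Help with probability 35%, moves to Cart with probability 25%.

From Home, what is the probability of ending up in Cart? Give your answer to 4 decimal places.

Let h(s) be the probability of absorption at Cart starting from transient state s. Then h(Cart) = 1 and h(Checkout) = 0. By first-step analysis:
h(Home) = 0.25·1 + 0.05·h(Home) + 0.4·0 + 0.3·h(Help)
h(Help) = 0.25·1 + 0.2·h(Home) + 0.2·0 + 0.35·h(Help)
Solving: h(Home) = 0.4260, h(Help) = 0.5157.
Starting from Home, the probability is 0.4260.

0.4260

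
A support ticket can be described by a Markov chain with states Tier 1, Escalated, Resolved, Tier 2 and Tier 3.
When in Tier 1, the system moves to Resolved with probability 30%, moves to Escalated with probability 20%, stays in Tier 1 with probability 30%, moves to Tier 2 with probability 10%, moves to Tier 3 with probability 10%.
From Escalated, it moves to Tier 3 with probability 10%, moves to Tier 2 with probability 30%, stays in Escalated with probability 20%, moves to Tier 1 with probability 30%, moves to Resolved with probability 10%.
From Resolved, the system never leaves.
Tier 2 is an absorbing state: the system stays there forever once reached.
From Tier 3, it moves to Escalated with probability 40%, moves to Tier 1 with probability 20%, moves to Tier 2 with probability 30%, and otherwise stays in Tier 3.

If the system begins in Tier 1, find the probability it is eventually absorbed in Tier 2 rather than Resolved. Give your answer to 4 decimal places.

Let h(s) be the probability of absorption at Tier 2 starting from transient state s. Then h(Tier 2) = 1 and h(Resolved) = 0. By first-step analysis:
h(Tier 1) = 0.3·h(Tier 1) + 0.2·h(Escalated) + 0.3·0 + 0.1·1 + 0.1·h(Tier 3)
h(Escalated) = 0.3·h(Tier 1) + 0.2·h(Escalated) + 0.1·0 + 0.3·1 + 0.1·h(Tier 3)
h(Tier 3) = 0.2·h(Tier 1) + 0.4·h(Escalated) + 0.3·1 + 0.1·h(Tier 3)
Solving: h(Tier 1) = 0.4205, h(Escalated) = 0.6205, h(Tier 3) = 0.7026.
Starting from Tier 1, the probability is 0.4205.

0.4205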